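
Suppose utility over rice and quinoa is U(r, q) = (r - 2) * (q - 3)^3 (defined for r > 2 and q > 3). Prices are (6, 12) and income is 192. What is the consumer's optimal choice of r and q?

MU_r = (q−3)^3, MU_q = 3·(r−2)·(q−3)^2.
MRS = (1/3)·(q−3)/(r−2).
Tangency: set MRS = p_r/p_q = 6/12 = 0.5.
So (1/3)·(q − 3)/(r − 2) = 0.5, i.e. (q − 3) = 1.5·(r − 2).
Rewrite the budget in excess-of-subsistence terms: 6·(r − 2) + 12·(q − 3) = 192 − 6·2 − 12·3 = 144.
Substituting, 24·(r − 2) = 144, so r − 2 = 6 and r* = 8.
Then q − 3 = 1.5·6 = 9, so q* = 12.

r* = 8, q* = 12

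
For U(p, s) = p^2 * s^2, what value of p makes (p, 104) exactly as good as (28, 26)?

p = 7

U(28, 26) = 529984.
Set U(p, 104) = 529984 and solve.
With s = 104: 104^2 = 10816, so p^2 = 529984/10816 = 49; taking the square root, p = 7.
Check: U(7, 104) = 529984.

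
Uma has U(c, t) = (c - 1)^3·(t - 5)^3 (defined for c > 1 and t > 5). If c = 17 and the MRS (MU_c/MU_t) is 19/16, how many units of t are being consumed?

t = 24

MU_c = 3·(c−1)^2·(t−5)^3, MU_t = 3·(c−1)^3·(t−5)^2.
MRS = (t−5)/(c−1).
Substitute c = 17: MRS = (t − 5)/16. Setting this equal to 19/16 gives t − 5 = (19/16)·16 = 19, so t = 24.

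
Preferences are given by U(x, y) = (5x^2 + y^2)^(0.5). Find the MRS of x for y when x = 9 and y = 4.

MRS = 11.25

For CES with ρ = 2, MRS = (5/1)·(y/x)^(-1).
At (9, 4): MRS = 11.25.
The indifference curve has slope −11.25 at this bundle.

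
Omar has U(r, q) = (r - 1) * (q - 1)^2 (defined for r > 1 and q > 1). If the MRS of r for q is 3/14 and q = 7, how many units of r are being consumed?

MU_r = (q−1)^2, MU_q = 2·(r−1)·(q−1).
MRS = (1/2)·(q−1)/(r−1).
Substitute q = 7: MRS = 3/(r − 1). Setting this equal to 3/14 gives r − 1 = 3/(3/14) = 14, so r = 15.

r = 15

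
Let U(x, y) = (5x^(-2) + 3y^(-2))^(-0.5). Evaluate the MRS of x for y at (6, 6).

For CES with ρ = -2, MRS = (5/3)·(y/x)^3.
At (6, 6): MRS = 5/3.
That is, one extra unit of x is worth 5/3 units of y at the margin.

MRS = 5/3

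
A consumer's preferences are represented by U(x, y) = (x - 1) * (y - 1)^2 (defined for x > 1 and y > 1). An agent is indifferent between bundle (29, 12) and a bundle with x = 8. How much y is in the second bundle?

U(29, 12) = 3388.
Set U(8, y) = 3388 and solve.
With x = 8: (8 − 1) = 7, so (y − 1)^2 = 3388/7 = 484.
Taking the square root (with y > 1): y − 1 = 22, so y = 23.
Check: U(8, 23) = 3388.

y = 23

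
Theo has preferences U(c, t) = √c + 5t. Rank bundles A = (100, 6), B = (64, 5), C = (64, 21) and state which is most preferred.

Bundle C

Evaluate utility at each bundle:
U(A) = 40.000.
U(B) = 33.000.
U(C) = 113.000.
Highest utility is C, so C ≻ A ≻ B.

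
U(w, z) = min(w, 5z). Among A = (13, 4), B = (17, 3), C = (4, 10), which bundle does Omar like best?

Evaluate utility at each bundle:
U(A) = 13.
U(B) = 15.
U(C) = 4.
Highest utility is B, so B ≻ A ≻ C.

Bundle B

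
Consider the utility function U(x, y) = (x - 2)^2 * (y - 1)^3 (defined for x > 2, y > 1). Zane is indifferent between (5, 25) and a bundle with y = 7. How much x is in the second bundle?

U(5, 25) = 124416.
Set U(x, 7) = 124416 and solve.
With y = 7: (7 − 1)^3 = 216, so (x − 2)^2 = 124416/216 = 576.
Taking the square root (with x > 2): x − 2 = 24, so x = 26.
Check: U(26, 7) = 124416.

x = 26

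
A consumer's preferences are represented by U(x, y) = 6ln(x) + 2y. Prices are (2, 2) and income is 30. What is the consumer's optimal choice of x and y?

x* = 3, y* = 12

MU_x = 6/x, MU_y = 2.
MRS = 6/x ÷ 2.
Tangency: set MRS = p_x/p_y = 2/2 = 1.
MRS depends only on x: 3/x = 1 ⇒ x* = 3/1 = 3.
From the budget, 2·y = 30 − 2·3 = 24, so y* = 12.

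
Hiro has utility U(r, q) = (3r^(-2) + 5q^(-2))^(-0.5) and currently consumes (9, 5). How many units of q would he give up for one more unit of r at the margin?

For CES with ρ = -2, MRS = (3/5)·(q/r)^3.
At (9, 5): MRS = 25/243.
The indifference curve has slope −25/243 at this bundle.

MRS = 25/243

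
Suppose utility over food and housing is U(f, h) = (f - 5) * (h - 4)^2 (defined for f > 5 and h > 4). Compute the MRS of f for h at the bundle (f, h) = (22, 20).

MU_f = (h−4)^2, MU_h = 2·(f−5)·(h−4).
MRS = (1/2)·(h−4)/(f−5).
At (22, 20): MRS = 8/17.
So at (22, 20) the consumer would give up 8/17 units of h for one more unit of f.

MRS = 8/17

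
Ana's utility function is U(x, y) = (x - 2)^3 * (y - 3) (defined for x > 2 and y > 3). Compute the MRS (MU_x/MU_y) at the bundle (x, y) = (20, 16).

MU_x = 3·(x−2)^2·(y−3), MU_y = (x−2)^3.
MRS = (3/1)·(y−3)/(x−2).
At (20, 16): MRS = 13/6.
So at (20, 16) the consumer would give up 13/6 units of y for one more unit of x.

MRS = 13/6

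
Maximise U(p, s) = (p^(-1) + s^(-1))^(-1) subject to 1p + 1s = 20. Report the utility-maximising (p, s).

For CES with ρ = -1, MRS = (s/p)^2.
Tangency: set MRS = p_p/p_s = 1/1 = 1.
So (s/p)^2 = 1; taking the square root, s/p = 1, i.e. s = p.
Substitute into the budget 1·p + 1·s = 20: 2·p = 20, so p* = 10 and s* = 10.

p* = 10, s* = 10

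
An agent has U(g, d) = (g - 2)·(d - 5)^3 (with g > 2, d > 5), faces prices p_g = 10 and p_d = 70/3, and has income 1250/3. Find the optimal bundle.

g* = 9, d* = 14

MU_g = (d−5)^3, MU_d = 3·(g−2)·(d−5)^2.
MRS = (1/3)·(d−5)/(g−2).
Tangency: set MRS = p_g/p_d = 10/(70/3) = 3/7.
So (1/3)·(d − 5)/(g − 2) = 3/7, i.e. (d − 5) = (9/7)·(g − 2).
Rewrite the budget in excess-of-subsistence terms: 10·(g − 2) + (70/3)·(d − 5) = 1250/3 − 10·2 − (70/3)·5 = 280.
Substituting, 40·(g − 2) = 280, so g − 2 = 7 and g* = 9.
Then d − 5 = (9/7)·7 = 9, so d* = 14.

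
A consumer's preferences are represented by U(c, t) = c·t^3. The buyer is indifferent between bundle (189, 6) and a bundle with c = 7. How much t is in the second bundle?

U(189, 6) = 40824.
Set U(7, t) = 40824 and solve.
With c = 7: t^3 = 40824/7 = 5832; taking the cube root, t = 18.
Check: U(7, 18) = 40824.

t = 18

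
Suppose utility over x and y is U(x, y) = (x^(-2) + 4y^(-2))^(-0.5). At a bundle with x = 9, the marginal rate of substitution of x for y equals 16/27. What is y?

y = 12

For CES with ρ = -2, MRS = (1/4)·(y/x)^3.
Setting (1/4)·(y/9)^3 = 16/27 gives (y/9)^3 = 64/27, so y/9 = 4/3 and y = 12.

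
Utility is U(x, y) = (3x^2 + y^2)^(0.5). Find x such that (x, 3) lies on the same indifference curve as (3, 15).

U depends on (x, y) only through S = 3x^2 + y^2, so equal utility means equal S. At (3, 15): S = 252.
With y = 3: 3^2 = 9, so 3x^2 = 252 − 9 = 243, i.e. x^2 = 81.
Hence x = √81 = 9.
Check: U(9, 3) = 15.8745.

x = 9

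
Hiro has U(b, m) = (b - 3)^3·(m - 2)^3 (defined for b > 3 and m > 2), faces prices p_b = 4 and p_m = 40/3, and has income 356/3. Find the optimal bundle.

b* = 13, m* = 5

MU_b = 3·(b−3)^2·(m−2)^3, MU_m = 3·(b−3)^3·(m−2)^2.
MRS = (m−2)/(b−3).
Tangency: set MRS = p_b/p_m = 4/(40/3) = 0.3.
So (m − 2)/(b − 3) = 0.3, i.e. (m − 2) = 0.3·(b − 3).
Rewrite the budget in excess-of-subsistence terms: 4·(b − 3) + (40/3)·(m − 2) = 356/3 − 4·3 − (40/3)·2 = 80.
Substituting, 8·(b − 3) = 80, so b − 3 = 10 and b* = 13.
Then m − 2 = 0.3·10 = 3, so m* = 5.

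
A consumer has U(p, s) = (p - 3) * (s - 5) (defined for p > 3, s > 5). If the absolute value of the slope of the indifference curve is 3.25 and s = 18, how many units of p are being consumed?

p = 7

MU_p = (s−5), MU_s = (p−3).
MRS = (s−5)/(p−3).
Substitute s = 18: MRS = 13/(p − 3). Setting this equal to 3.25 gives p − 3 = 13/3.25 = 4, so p = 7.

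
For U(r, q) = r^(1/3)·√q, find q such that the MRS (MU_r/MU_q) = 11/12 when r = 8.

q = 11

MU_r = 1/3·r^(-2/3)·√q and MU_q = 0.5·r^(1/3)·q^(-0.5).
MRS = MU_r/MU_q = (2/3)·q/r.
Substitute r = 8: MRS = q/12. Setting q/12 = 11/12 gives q = (11/12)·12 = 11.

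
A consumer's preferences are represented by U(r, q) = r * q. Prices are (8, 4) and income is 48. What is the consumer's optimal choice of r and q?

r* = 3, q* = 6

MU_r = q and MU_q = r.
MRS = MU_r/MU_q = q/r.
Tangency: set MRS = p_r/p_q = 8/4 = 2.
So q/r = 2, i.e. q = 2·r.
Substitute into the budget 8·r + 4·q = 48: 16·r = 48, so r* = 3.
Then q* = 2·3 = 6.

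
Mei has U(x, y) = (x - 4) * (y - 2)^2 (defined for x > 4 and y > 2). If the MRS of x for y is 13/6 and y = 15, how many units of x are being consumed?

MU_x = (y−2)^2, MU_y = 2·(x−4)·(y−2).
MRS = (1/2)·(y−2)/(x−4).
Substitute y = 15: MRS = 6.5/(x − 4). Setting this equal to 13/6 gives x − 4 = 6.5/(13/6) = 3, so x = 7.

x = 7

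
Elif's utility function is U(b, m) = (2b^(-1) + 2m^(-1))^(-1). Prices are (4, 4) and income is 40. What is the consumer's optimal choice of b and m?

b* = 5, m* = 5

For CES with ρ = -1, MRS = (m/b)^2.
Tangency: set MRS = p_b/p_m = 4/4 = 1.
So (m/b)^2 = 1; taking the square root, m/b = 1, i.e. m = b.
Substitute into the budget 4·b + 4·m = 40: 8·b = 40, so b* = 5 and m* = 5.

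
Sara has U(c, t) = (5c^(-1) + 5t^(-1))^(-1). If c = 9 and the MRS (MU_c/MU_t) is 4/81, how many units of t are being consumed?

t = 2

For CES with ρ = -1, MRS = (t/c)^2.
Setting (t/9)^2 = 4/81 gives t/9 = 2/9 and t = 2.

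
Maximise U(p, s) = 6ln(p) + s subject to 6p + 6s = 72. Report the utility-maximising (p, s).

MU_p = 6/p, MU_s = 1.
MRS = 6/p ÷ 1.
Tangency: set MRS = p_p/p_s = 6/6 = 1.
MRS depends only on p: 6/p = 1 ⇒ p* = 6/1 = 6.
From the budget, 6·s = 72 − 6·6 = 36, so s* = 6.

p* = 6, s* = 6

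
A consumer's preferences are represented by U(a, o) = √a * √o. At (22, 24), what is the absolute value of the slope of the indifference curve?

MRS = 12/11

MU_a = 0.5·a^(-0.5)·√o and MU_o = 0.5·√a·o^(-0.5).
MRS = MU_a/MU_o = o/a.
At (22, 24): MRS = 12/11.
The indifference curve has slope −12/11 at this bundle.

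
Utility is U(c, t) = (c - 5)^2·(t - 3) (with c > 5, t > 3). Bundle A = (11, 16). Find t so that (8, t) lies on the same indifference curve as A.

t = 55

U(11, 16) = 468.
Set U(8, t) = 468 and solve.
With c = 8: (8 − 5)^2 = 9, so (t − 3) = 468/9 = 52.
So t = 3 + 52 = 55.
Check: U(8, 55) = 468.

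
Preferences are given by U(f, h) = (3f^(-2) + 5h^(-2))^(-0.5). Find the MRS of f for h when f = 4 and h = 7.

For CES with ρ = -2, MRS = (3/5)·(h/f)^3.
At (4, 7): MRS = 1029/320.
That is, one extra unit of f is worth 1029/320 units of h at the margin.

MRS = 1029/320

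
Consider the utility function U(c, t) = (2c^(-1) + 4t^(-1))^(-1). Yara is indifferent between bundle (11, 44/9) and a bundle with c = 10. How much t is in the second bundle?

U depends on (c, t) only through S = 2c^(-1) + 4t^(-1), so equal utility means equal S. At (11, 44/9): S = 1.
With c = 10: 2·10^(-1) = 0.2, so 4t^(-1) = 1 − 0.2 = 0.8, i.e. t^(-1) = 0.2.
Hence t = 1/0.2 = 5.
Check: U(10, 5) = 1.

t = 5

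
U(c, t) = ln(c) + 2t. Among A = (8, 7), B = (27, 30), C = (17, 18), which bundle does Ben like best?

Bundle B

Evaluate utility at each bundle:
U(A) = 16.079.
U(B) = 63.296.
U(C) = 38.833.
Highest utility is B, so B ≻ C ≻ A.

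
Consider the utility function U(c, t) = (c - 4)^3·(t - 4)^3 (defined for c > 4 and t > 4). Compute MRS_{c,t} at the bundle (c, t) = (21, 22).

MRS = 18/17

MU_c = 3·(c−4)^2·(t−4)^3, MU_t = 3·(c−4)^3·(t−4)^2.
MRS = (t−4)/(c−4).
At (21, 22): MRS = 18/17.
The indifference curve has slope −18/17 at this bundle.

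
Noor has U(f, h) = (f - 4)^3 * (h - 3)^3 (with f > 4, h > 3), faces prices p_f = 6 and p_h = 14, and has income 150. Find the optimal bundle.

MU_f = 3·(f−4)^2·(h−3)^3, MU_h = 3·(f−4)^3·(h−3)^2.
MRS = (h−3)/(f−4).
Tangency: set MRS = p_f/p_h = 6/14 = 3/7.
So (h − 3)/(f − 4) = 3/7, i.e. (h − 3) = (3/7)·(f − 4).
Rewrite the budget in excess-of-subsistence terms: 6·(f − 4) + 14·(h − 3) = 150 − 6·4 − 14·3 = 84.
Substituting, 12·(f − 4) = 84, so f − 4 = 7 and f* = 11.
Then h − 3 = (3/7)·7 = 3, so h* = 6.

f* = 11, h* = 6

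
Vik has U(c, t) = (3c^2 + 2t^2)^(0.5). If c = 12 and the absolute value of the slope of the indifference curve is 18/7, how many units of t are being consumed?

t = 7

For CES with ρ = 2, MRS = (3/2)·(t/c)^(-1).
Setting (3/2)·(t/12)^(-1) = 18/7 gives (t/12)^(-1) = 12/7, so t/12 = 7/12 and t = 7.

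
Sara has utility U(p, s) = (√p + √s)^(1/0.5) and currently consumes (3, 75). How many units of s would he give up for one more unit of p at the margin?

For CES with ρ = 0.5, MRS = √(s/p).
At (3, 75): MRS = 5.
So at (3, 75) the consumer would give up 5 units of s for one more unit of p.

MRS = 5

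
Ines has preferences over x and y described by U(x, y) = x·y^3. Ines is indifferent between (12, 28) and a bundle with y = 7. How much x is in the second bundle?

x = 768

U(12, 28) = 263424.
Set U(x, 7) = 263424 and solve.
With y = 7: 7^3 = 343, so x = 263424/343 = 768.
Check: U(768, 7) = 263424.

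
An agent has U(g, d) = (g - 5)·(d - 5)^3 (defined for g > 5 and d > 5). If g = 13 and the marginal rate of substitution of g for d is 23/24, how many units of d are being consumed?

MU_g = (d−5)^3, MU_d = 3·(g−5)·(d−5)^2.
MRS = (1/3)·(d−5)/(g−5).
Substitute g = 13: MRS = (d − 5)/24. Setting this equal to 23/24 gives d − 5 = (23/24)·24 = 23, so d = 28.

d = 28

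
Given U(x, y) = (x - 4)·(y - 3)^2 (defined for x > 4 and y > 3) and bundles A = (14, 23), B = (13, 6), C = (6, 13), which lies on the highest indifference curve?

Bundle A

Evaluate utility at each bundle:
U(A) = 4000.
U(B) = 81.
U(C) = 200.
Highest utility is A, so A ≻ C ≻ B.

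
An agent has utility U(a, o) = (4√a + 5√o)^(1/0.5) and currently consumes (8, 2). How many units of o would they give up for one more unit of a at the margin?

For CES with ρ = 0.5, MRS = (4/5)·√(o/a).
At (8, 2): MRS = 0.4.
That is, one extra unit of a is worth 0.4 units of o at the margin.

MRS = 0.4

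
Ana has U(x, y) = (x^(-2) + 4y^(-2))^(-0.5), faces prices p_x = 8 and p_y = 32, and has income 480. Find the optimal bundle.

For CES with ρ = -2, MRS = (1/4)·(y/x)^3.
Tangency: set MRS = p_x/p_y = 8/32 = 0.25.
So (y/x)^3 = 1; taking the cube root, y/x = 1, i.e. y = x.
Substitute into the budget 8·x + 32·y = 480: 40·x = 480, so x* = 12 and y* = 12.

x* = 12, y* = 12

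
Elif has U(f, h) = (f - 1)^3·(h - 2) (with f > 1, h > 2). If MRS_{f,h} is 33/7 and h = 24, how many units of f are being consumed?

MU_f = 3·(f−1)^2·(h−2), MU_h = (f−1)^3.
MRS = (3/1)·(h−2)/(f−1).
Substitute h = 24: MRS = 66/(f − 1). Setting this equal to 33/7 gives f − 1 = 66/(33/7) = 14, so f = 15.

f = 15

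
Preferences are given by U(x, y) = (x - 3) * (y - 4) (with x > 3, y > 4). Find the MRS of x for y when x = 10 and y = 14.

MRS = 10/7

MU_x = (y−4), MU_y = (x−3).
MRS = (y−4)/(x−3).
At (10, 14): MRS = 10/7.
The indifference curve has slope −10/7 at this bundle.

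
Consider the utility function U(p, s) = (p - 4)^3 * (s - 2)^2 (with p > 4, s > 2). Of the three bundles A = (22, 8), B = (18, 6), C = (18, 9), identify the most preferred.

Bundle A

Evaluate utility at each bundle:
U(A) = 209952.
U(B) = 43904.
U(C) = 134456.
Highest utility is A, so A ≻ C ≻ B.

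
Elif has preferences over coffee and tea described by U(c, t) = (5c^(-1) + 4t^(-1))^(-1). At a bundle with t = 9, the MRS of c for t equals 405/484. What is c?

c = 11

For CES with ρ = -1, MRS = (5/4)·(t/c)^2.
Setting (5/4)·(9/c)^2 = 405/484 gives (9/c)^2 = 81/121, so 9/c = 9/11 and c = 11.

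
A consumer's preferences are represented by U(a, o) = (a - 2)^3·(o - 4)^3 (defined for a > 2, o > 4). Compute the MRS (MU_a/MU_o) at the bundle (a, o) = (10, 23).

MRS = 2.375

MU_a = 3·(a−2)^2·(o−4)^3, MU_o = 3·(a−2)^3·(o−4)^2.
MRS = (o−4)/(a−2).
At (10, 23): MRS = 2.375.
So at (10, 23) the consumer would give up 2.375 units of o for one more unit of a.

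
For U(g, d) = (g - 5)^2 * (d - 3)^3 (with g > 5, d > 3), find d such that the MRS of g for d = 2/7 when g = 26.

d = 12

MU_g = 2·(g−5)·(d−3)^3, MU_d = 3·(g−5)^2·(d−3)^2.
MRS = (2/3)·(d−3)/(g−5).
Substitute g = 26: MRS = (d − 3)/31.5. Setting this equal to 2/7 gives d − 3 = (2/7)·31.5 = 9, so d = 12.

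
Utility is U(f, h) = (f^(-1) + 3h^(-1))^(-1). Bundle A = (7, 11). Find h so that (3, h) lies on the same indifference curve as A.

h = 693/19

U depends on (f, h) only through S = f^(-1) + 3h^(-1), so equal utility means equal S. At (7, 11): S = 32/77.
With f = 3: 3^(-1) = 1/3, so 3h^(-1) = 32/77 − 1/3 = 19/231, i.e. h^(-1) = 19/693.
Hence h = 1/(19/693) = 693/19.
Check: U(3, 693/19) = 2.4062.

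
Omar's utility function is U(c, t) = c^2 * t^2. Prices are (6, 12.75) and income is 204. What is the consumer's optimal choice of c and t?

c* = 17, t* = 8

MU_c = 2·c·t^2 and MU_t = 2·c^2·t.
MRS = MU_c/MU_t = t/c.
Tangency: set MRS = p_c/p_t = 6/12.75 = 8/17.
So t/c = 8/17, i.e. t = (8/17)·c.
Substitute into the budget 6·c + 12.75·t = 204: 12·c = 204, so c* = 17.
Then t* = (8/17)·17 = 8.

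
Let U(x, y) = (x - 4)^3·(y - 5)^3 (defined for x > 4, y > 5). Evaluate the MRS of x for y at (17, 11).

MRS = 6/13

MU_x = 3·(x−4)^2·(y−5)^3, MU_y = 3·(x−4)^3·(y−5)^2.
MRS = (y−5)/(x−4).
At (17, 11): MRS = 6/13.
The indifference curve has slope −6/13 at this bundle.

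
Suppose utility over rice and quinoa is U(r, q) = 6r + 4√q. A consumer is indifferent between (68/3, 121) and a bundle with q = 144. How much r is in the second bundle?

U(68/3, 121) = 180.
Set U(r, 144) = 180 and solve.
With q = 144: √144 = 12, so 6r = 180 − 4·12 = 132 and r = 22.
Check: U(22, 144) = 180.

r = 22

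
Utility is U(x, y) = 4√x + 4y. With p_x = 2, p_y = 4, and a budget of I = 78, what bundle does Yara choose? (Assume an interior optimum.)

MU_x = 4/(2√x), MU_y = 4.
MRS = 4/(2√x) ÷ 4.
Tangency: set MRS = p_x/p_y = 2/4 = 0.5.
MRS depends only on x: 0.5/√x = 0.5 ⇒ √x = 0.5/0.5 = 1 ⇒ x* = 1.
From the budget, 4·y = 78 − 2·1 = 76, so y* = 19.

x* = 1, y* = 19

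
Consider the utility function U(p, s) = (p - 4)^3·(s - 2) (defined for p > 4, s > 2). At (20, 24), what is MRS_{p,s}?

MRS = 4.125

MU_p = 3·(p−4)^2·(s−2), MU_s = (p−4)^3.
MRS = (3/1)·(s−2)/(p−4).
At (20, 24): MRS = 4.125.
That is, one extra unit of p is worth 4.125 units of s at the margin.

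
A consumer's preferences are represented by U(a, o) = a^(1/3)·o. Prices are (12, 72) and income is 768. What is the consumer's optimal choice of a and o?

MU_a = 1/3·a^(-2/3)·o and MU_o = a^(1/3).
MRS = MU_a/MU_o = (1/3)·o/a.
Tangency: set MRS = p_a/p_o = 12/72 = 1/6.
So (1/3)·o/a = 1/6, i.e. o = 0.5·a.
Substitute into the budget 12·a + 72·o = 768: 48·a = 768, so a* = 16.
Then o* = 0.5·16 = 8.

a* = 16, o* = 8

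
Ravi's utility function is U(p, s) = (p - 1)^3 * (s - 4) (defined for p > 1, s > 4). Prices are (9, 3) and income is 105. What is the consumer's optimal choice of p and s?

p* = 8, s* = 11

MU_p = 3·(p−1)^2·(s−4), MU_s = (p−1)^3.
MRS = (3/1)·(s−4)/(p−1).
Tangency: set MRS = p_p/p_s = 9/3 = 3.
So (3/1)·(s − 4)/(p − 1) = 3, i.e. (s − 4) = (p − 1).
Rewrite the budget in excess-of-subsistence terms: 9·(p − 1) + 3·(s − 4) = 105 − 9·1 − 3·4 = 84.
Substituting, 12·(p − 1) = 84, so p − 1 = 7 and p* = 8.
Then s − 4 = 7, so s* = 11.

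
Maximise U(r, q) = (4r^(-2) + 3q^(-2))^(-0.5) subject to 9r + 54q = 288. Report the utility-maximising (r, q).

r* = 8, q* = 4

For CES with ρ = -2, MRS = (4/3)·(q/r)^3.
Tangency: set MRS = p_r/p_q = 9/54 = 1/6.
So (q/r)^3 = 0.125; taking the cube root, q/r = 0.5, i.e. q = 0.5·r.
Substitute into the budget 9·r + 54·q = 288: 36·r = 288, so r* = 8 and q* = 0.5·8 = 4.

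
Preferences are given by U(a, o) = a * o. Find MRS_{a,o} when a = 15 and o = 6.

MRS = 0.4

MU_a = o and MU_o = a.
MRS = MU_a/MU_o = o/a.
At (15, 6): MRS = 0.4.
That is, one extra unit of a is worth 0.4 units of o at the margin.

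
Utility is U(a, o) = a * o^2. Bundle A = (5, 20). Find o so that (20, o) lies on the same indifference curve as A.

U(5, 20) = 2000.
Set U(20, o) = 2000 and solve.
With a = 20: o^2 = 2000/20 = 100; taking the square root, o = 10.
Check: U(20, 10) = 2000.

o = 10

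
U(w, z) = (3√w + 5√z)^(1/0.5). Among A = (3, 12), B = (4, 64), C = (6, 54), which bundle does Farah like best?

Evaluate utility at each bundle:
U(A) = 507.000.
U(B) = 2116.000.
U(C) = 1944.000.
Highest utility is B, so B ≻ C ≻ A.

Bundle B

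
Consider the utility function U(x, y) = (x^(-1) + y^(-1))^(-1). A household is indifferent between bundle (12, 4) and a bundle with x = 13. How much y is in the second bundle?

U depends on (x, y) only through S = x^(-1) + y^(-1), so equal utility means equal S. At (12, 4): S = 1/3.
With x = 13: 13^(-1) = 1/13, so y^(-1) = 1/3 − 1/13 = 10/39.
Hence y = 1/(10/39) = 3.9.
Check: U(13, 3.9) = 3.

y = 3.9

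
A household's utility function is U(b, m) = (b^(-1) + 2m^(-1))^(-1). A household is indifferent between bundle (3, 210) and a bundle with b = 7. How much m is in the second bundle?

m = 10

U depends on (b, m) only through S = b^(-1) + 2m^(-1), so equal utility means equal S. At (3, 210): S = 12/35.
With b = 7: 7^(-1) = 1/7, so 2m^(-1) = 12/35 − 1/7 = 0.2, i.e. m^(-1) = 0.1.
Hence m = 1/0.1 = 10.
Check: U(7, 10) = 2.9167.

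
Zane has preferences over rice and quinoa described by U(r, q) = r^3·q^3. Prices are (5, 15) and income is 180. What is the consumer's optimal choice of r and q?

MU_r = 3·r^2·q^3 and MU_q = 3·r^3·q^2.
MRS = MU_r/MU_q = q/r.
Tangency: set MRS = p_r/p_q = 5/15 = 1/3.
So q/r = 1/3, i.e. q = (1/3)·r.
Substitute into the budget 5·r + 15·q = 180: 10·r = 180, so r* = 18.
Then q* = (1/3)·18 = 6.

r* = 18, q* = 6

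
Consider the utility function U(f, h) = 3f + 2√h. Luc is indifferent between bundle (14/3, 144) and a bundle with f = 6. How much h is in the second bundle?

h = 100

U(14/3, 144) = 38.
Set U(6, h) = 38 and solve.
With f = 6: 2√h = 38 − 3·6 = 20, so √h = 10 and h = 100.
Check: U(6, 100) = 38.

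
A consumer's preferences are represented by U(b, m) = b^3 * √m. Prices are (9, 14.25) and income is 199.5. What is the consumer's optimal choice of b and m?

b* = 19, m* = 2

MU_b = 3·b^2·√m and MU_m = 0.5·b^3·m^(-0.5).
MRS = MU_b/MU_m = (6)·m/b.
Tangency: set MRS = p_b/p_m = 9/14.25 = 12/19.
So (6)·m/b = 12/19, i.e. m = (2/19)·b.
Substitute into the budget 9·b + 14.25·m = 199.5: 10.5·b = 199.5, so b* = 19.
Then m* = (2/19)·19 = 2.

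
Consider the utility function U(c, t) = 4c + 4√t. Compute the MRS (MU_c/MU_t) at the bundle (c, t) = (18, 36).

MRS = 12

MU_c = 4, MU_t = 4/(2√t).
MRS = 4 ÷ (4/(2√t)).
At (18, 36): MRS = 12.
That is, one extra unit of c is worth 12 units of t at the margin.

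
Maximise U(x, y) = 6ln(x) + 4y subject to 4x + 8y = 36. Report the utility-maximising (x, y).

x* = 3, y* = 3

MU_x = 6/x, MU_y = 4.
MRS = 6/x ÷ 4.
Tangency: set MRS = p_x/p_y = 4/8 = 0.5.
MRS depends only on x: 1.5/x = 0.5 ⇒ x* = 1.5/0.5 = 3.
From the budget, 8·y = 36 − 4·3 = 24, so y* = 3.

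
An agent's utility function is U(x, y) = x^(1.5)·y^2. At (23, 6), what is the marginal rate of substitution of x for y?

MRS = 9/46

MU_x = 1.5·√x·y^2 and MU_y = 2·x^(1.5)·y.
MRS = MU_x/MU_y = (0.75)·y/x.
At (23, 6): MRS = 9/46.
The indifference curve has slope −9/46 at this bundle.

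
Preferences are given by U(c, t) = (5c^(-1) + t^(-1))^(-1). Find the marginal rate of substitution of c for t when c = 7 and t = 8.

For CES with ρ = -1, MRS = (5/1)·(t/c)^2.
At (7, 8): MRS = 320/49.
The indifference curve has slope −320/49 at this bundle.

MRS = 320/49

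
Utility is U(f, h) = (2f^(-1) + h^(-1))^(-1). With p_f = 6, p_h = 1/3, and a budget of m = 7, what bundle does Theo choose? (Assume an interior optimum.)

f* = 1, h* = 3

For CES with ρ = -1, MRS = (2/1)·(h/f)^2.
Tangency: set MRS = p_f/p_h = 6/(1/3) = 18.
So (h/f)^2 = 9; taking the square root, h/f = 3, i.e. h = 3·f.
Substitute into the budget 6·f + (1/3)·h = 7: 7·f = 7, so f* = 1 and h* = 3·1 = 3.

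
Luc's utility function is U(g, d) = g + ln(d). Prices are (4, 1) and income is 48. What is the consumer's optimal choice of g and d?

g* = 11, d* = 4

MU_g = 1, MU_d = 1/d.
MRS = 1 ÷ (1/d).
Tangency: set MRS = p_g/p_d = 4/1 = 4.
MRS depends only on d: d = 4 ⇒ d* = 4.
From the budget, 4·g = 48 − 1·4 = 44, so g* = 11.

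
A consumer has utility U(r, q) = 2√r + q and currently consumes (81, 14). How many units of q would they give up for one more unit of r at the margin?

MRS = 1/9

MU_r = 2/(2√r), MU_q = 1.
MRS = 2/(2√r) ÷ 1.
At (81, 14): MRS = 1/9.
So at (81, 14) the consumer would give up 1/9 units of q for one more unit of r.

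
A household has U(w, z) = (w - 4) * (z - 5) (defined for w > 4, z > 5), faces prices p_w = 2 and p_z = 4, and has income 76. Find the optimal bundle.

MU_w = (z−5), MU_z = (w−4).
MRS = (z−5)/(w−4).
Tangency: set MRS = p_w/p_z = 2/4 = 0.5.
So (z − 5)/(w − 4) = 0.5, i.e. (z − 5) = 0.5·(w − 4).
Rewrite the budget in excess-of-subsistence terms: 2·(w − 4) + 4·(z − 5) = 76 − 2·4 − 4·5 = 48.
Substituting, 4·(w − 4) = 48, so w − 4 = 12 and w* = 16.
Then z − 5 = 0.5·12 = 6, so z* = 11.

w* = 16, z* = 11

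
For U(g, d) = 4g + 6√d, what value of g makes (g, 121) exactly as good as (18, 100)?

g = 16.5

U(18, 100) = 132.
Set U(g, 121) = 132 and solve.
With d = 121: √121 = 11, so 4g = 132 − 6·11 = 66 and g = 16.5.
Check: U(16.5, 121) = 132.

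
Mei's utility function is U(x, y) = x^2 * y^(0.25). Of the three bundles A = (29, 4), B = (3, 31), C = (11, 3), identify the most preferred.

Bundle A

Evaluate utility at each bundle:
U(A) = 1189.354.
U(B) = 21.236.
U(C) = 159.245.
Highest utility is A, so A ≻ C ≻ B.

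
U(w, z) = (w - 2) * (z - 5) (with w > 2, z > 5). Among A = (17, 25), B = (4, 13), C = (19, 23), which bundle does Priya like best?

Bundle C

Evaluate utility at each bundle:
U(A) = 300.
U(B) = 16.
U(C) = 306.
Highest utility is C, so C ≻ A ≻ B.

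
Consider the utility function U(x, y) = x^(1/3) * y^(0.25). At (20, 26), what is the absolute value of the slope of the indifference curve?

MU_x = 1/3·x^(-2/3)·y^(0.25) and MU_y = 0.25·x^(1/3)·y^(-0.75).
MRS = MU_x/MU_y = (4/3)·y/x.
At (20, 26): MRS = 26/15.
That is, one extra unit of x is worth 26/15 units of y at the margin.

MRS = 26/15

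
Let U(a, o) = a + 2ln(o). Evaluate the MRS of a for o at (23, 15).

MU_a = 1, MU_o = 2/o.
MRS = 1 ÷ (2/o).
At (23, 15): MRS = 7.5.
The indifference curve has slope −7.5 at this bundle.

MRS = 7.5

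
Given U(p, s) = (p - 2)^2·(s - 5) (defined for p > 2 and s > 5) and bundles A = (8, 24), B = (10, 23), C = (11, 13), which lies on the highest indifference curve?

Evaluate utility at each bundle:
U(A) = 684.
U(B) = 1152.
U(C) = 648.
Highest utility is B, so B ≻ A ≻ C.

Bundle B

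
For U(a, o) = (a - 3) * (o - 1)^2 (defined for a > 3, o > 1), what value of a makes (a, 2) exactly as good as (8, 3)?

a = 23

U(8, 3) = 20.
Set U(a, 2) = 20 and solve.
With o = 2: (2 − 1)^2 = 1, so (a − 3) = 20/1 = 20.
So a = 3 + 20 = 23.
Check: U(23, 2) = 20.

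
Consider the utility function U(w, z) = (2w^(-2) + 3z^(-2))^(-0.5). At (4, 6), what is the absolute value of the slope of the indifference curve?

For CES with ρ = -2, MRS = (2/3)·(z/w)^3.
At (4, 6): MRS = 2.25.
So at (4, 6) the consumer would give up 2.25 units of z for one more unit of w.

MRS = 2.25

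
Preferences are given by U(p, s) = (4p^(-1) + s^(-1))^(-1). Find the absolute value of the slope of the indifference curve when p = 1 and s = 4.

MRS = 64

For CES with ρ = -1, MRS = (4/1)·(s/p)^2.
At (1, 4): MRS = 64.
So at (1, 4) the consumer would give up 64 units of s for one more unit of p.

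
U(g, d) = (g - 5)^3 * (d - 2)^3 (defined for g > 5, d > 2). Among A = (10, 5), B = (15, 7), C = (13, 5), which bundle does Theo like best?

Bundle B

Evaluate utility at each bundle:
U(A) = 3375.
U(B) = 125000.
U(C) = 13824.
Highest utility is B, so B ≻ C ≻ A.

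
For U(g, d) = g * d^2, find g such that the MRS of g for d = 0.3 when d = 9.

g = 15

MU_g = d^2 and MU_d = 2·g·d.
MRS = MU_g/MU_d = (1/2)·d/g.
Substitute d = 9: MRS = 4.5/g. Setting 4.5/g = 0.3 gives g = 4.5/0.3 = 15.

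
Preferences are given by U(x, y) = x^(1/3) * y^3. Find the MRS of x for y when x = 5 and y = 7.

MU_x = 1/3·x^(-2/3)·y^3 and MU_y = 3·x^(1/3)·y^2.
MRS = MU_x/MU_y = (1/9)·y/x.
At (5, 7): MRS = 7/45.
The indifference curve has slope −7/45 at this bundle.

MRS = 7/45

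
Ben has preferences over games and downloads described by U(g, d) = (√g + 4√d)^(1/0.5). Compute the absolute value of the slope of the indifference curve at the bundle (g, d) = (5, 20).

For CES with ρ = 0.5, MRS = (1/4)·√(d/g).
At (5, 20): MRS = 0.5.
That is, one extra unit of g is worth 0.5 units of d at the margin.

MRS = 0.5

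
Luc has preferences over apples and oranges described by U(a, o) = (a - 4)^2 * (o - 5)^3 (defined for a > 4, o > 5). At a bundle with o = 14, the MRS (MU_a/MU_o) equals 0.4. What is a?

a = 19

MU_a = 2·(a−4)·(o−5)^3, MU_o = 3·(a−4)^2·(o−5)^2.
MRS = (2/3)·(o−5)/(a−4).
Substitute o = 14: MRS = 6/(a − 4). Setting this equal to 0.4 gives a − 4 = 6/0.4 = 15, so a = 19.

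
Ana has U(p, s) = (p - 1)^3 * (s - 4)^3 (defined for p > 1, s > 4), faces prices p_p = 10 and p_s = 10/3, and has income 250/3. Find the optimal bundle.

p* = 4, s* = 13

MU_p = 3·(p−1)^2·(s−4)^3, MU_s = 3·(p−1)^3·(s−4)^2.
MRS = (s−4)/(p−1).
Tangency: set MRS = p_p/p_s = 10/(10/3) = 3.
So (s − 4)/(p − 1) = 3, i.e. (s − 4) = 3·(p − 1).
Rewrite the budget in excess-of-subsistence terms: 10·(p − 1) + (10/3)·(s − 4) = 250/3 − 10·1 − (10/3)·4 = 60.
Substituting, 20·(p − 1) = 60, so p − 1 = 3 and p* = 4.
Then s − 4 = 3·3 = 9, so s* = 13.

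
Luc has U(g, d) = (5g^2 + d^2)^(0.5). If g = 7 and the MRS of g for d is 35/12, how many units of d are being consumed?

d = 12

For CES with ρ = 2, MRS = (5/1)·(d/g)^(-1).
Setting (5/1)·(d/7)^(-1) = 35/12 gives (d/7)^(-1) = 7/12, so d/7 = 12/7 and d = 12.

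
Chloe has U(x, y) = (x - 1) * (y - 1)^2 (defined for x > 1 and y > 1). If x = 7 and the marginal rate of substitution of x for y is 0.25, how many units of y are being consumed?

MU_x = (y−1)^2, MU_y = 2·(x−1)·(y−1).
MRS = (1/2)·(y−1)/(x−1).
Substitute x = 7: MRS = (y − 1)/12. Setting this equal to 0.25 gives y − 1 = 0.25·12 = 3, so y = 4.

y = 4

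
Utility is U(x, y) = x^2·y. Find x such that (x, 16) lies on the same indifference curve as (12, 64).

x = 24

U(12, 64) = 9216.
Set U(x, 16) = 9216 and solve.
With y = 16: x^2 = 9216/16 = 576; taking the square root, x = 24.
Check: U(24, 16) = 9216.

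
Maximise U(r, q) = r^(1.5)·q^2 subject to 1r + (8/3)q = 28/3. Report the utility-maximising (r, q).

r* = 4, q* = 2

MU_r = 1.5·√r·q^2 and MU_q = 2·r^(1.5)·q.
MRS = MU_r/MU_q = (0.75)·q/r.
Tangency: set MRS = p_r/p_q = 1/(8/3) = 0.375.
So (0.75)·q/r = 0.375, i.e. q = 0.5·r.
Substitute into the budget 1·r + (8/3)·q = 28/3: (7/3)·r = 28/3, so r* = 4.
Then q* = 0.5·4 = 2.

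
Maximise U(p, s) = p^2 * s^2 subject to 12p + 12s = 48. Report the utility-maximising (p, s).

p* = 2, s* = 2

MU_p = 2·p·s^2 and MU_s = 2·p^2·s.
MRS = MU_p/MU_s = s/p.
Tangency: set MRS = p_p/p_s = 12/12 = 1.
So s/p = 1, i.e. s = p.
Substitute into the budget 12·p + 12·s = 48: 24·p = 48, so p* = 2.
Then s* = 2.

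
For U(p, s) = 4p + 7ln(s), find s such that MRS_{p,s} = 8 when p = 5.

s = 14

MU_p = 4, MU_s = 7/s.
MRS = 4 ÷ (7/s).
MRS depends only on s: (4/7)·s = 8 ⇒ s = 8/(4/7) = 14.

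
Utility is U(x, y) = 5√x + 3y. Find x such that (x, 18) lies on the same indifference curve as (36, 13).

x = 9

U(36, 13) = 69.
Set U(x, 18) = 69 and solve.
With y = 18: 5√x = 69 − 3·18 = 15, so √x = 3 and x = 9.
Check: U(9, 18) = 69.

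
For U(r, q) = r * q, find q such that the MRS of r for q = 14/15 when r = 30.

MU_r = q and MU_q = r.
MRS = MU_r/MU_q = q/r.
Substitute r = 30: MRS = q/30. Setting q/30 = 14/15 gives q = (14/15)·30 = 28.

q = 28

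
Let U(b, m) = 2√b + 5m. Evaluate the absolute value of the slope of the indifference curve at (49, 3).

MU_b = 2/(2√b), MU_m = 5.
MRS = 2/(2√b) ÷ 5.
At (49, 3): MRS = 1/35.
That is, one extra unit of b is worth 1/35 units of m at the margin.

MRS = 1/35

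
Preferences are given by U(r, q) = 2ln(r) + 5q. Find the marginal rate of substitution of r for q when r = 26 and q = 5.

MRS = 1/65

MU_r = 2/r, MU_q = 5.
MRS = 2/r ÷ 5.
At (26, 5): MRS = 1/65.
So at (26, 5) the consumer would give up 1/65 units of q for one more unit of r.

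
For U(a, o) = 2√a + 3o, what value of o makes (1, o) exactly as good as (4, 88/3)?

o = 30

U(4, 88/3) = 92.
Set U(1, o) = 92 and solve.
With a = 1: √1 = 1, so 3o = 92 − 2·1 = 90 and o = 30.
Check: U(1, 30) = 92.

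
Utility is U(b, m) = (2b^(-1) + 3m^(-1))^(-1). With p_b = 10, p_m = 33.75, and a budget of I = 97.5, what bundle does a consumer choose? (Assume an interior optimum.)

b* = 3, m* = 2

For CES with ρ = -1, MRS = (2/3)·(m/b)^2.
Tangency: set MRS = p_b/p_m = 10/33.75 = 8/27.
So (m/b)^2 = 4/9; taking the square root, m/b = 2/3, i.e. m = (2/3)·b.
Substitute into the budget 10·b + 33.75·m = 97.5: 32.5·b = 97.5, so b* = 3 and m* = (2/3)·3 = 2.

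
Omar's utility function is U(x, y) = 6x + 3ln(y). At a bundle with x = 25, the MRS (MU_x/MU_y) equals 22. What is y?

y = 11

MU_x = 6, MU_y = 3/y.
MRS = 6 ÷ (3/y).
MRS depends only on y: 2·y = 22 ⇒ y = 22/2 = 11.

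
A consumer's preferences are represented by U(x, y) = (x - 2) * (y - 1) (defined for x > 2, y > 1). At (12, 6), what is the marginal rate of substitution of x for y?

MRS = 0.5

MU_x = (y−1), MU_y = (x−2).
MRS = (y−1)/(x−2).
At (12, 6): MRS = 0.5.
That is, one extra unit of x is worth 0.5 units of y at the margin.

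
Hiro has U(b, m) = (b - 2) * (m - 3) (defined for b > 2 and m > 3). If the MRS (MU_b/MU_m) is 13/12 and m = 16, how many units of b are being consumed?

b = 14

MU_b = (m−3), MU_m = (b−2).
MRS = (m−3)/(b−2).
Substitute m = 16: MRS = 13/(b − 2). Setting this equal to 13/12 gives b − 2 = 13/(13/12) = 12, so b = 14.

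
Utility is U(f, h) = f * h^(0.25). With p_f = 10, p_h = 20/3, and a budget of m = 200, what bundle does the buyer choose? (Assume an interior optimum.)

MU_f = h^(0.25) and MU_h = 0.25·f·h^(-0.75).
MRS = MU_f/MU_h = (4)·h/f.
Tangency: set MRS = p_f/p_h = 10/(20/3) = 1.5.
So (4)·h/f = 1.5, i.e. h = 0.375·f.
Substitute into the budget 10·f + (20/3)·h = 200: 12.5·f = 200, so f* = 16.
Then h* = 0.375·16 = 6.

f* = 16, h* = 6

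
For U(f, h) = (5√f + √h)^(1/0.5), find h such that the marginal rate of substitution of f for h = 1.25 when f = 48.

h = 3

For CES with ρ = 0.5, MRS = (5/1)·√(h/f).
Setting (5/1)·√(h/48) = 1.25 gives √(h/48) = 0.25, so h/48 = 1/16 and h = 3.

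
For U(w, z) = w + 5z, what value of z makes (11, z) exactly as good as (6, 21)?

U(6, 21) = 111.
Set U(11, z) = 111 and solve.
11 + 5z = 111 ⇒ 5z = 100 ⇒ z = 20.
Check: U(11, 20) = 111.

z = 20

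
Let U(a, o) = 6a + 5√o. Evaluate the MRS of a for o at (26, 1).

MRS = 2.4

MU_a = 6, MU_o = 5/(2√o).
MRS = 6 ÷ (5/(2√o)).
At (26, 1): MRS = 2.4.
That is, one extra unit of a is worth 2.4 units of o at the margin.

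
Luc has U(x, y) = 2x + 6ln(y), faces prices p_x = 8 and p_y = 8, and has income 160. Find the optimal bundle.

MU_x = 2, MU_y = 6/y.
MRS = 2 ÷ (6/y).
Tangency: set MRS = p_x/p_y = 8/8 = 1.
MRS depends only on y: (1/3)·y = 1 ⇒ y* = 1/(1/3) = 3.
From the budget, 8·x = 160 − 8·3 = 136, so x* = 17.

x* = 17, y* = 3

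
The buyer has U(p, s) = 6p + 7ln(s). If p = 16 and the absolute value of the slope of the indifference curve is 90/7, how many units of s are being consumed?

MU_p = 6, MU_s = 7/s.
MRS = 6 ÷ (7/s).
MRS depends only on s: (6/7)·s = 90/7 ⇒ s = (90/7)/(6/7) = 15.

s = 15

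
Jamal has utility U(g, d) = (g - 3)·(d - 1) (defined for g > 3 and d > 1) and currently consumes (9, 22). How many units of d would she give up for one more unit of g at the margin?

MU_g = (d−1), MU_d = (g−3).
MRS = (d−1)/(g−3).
At (9, 22): MRS = 3.5.
So at (9, 22) the consumer would give up 3.5 units of d for one more unit of g.

MRS = 3.5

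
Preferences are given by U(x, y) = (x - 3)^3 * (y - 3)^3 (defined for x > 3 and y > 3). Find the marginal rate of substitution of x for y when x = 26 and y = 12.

MU_x = 3·(x−3)^2·(y−3)^3, MU_y = 3·(x−3)^3·(y−3)^2.
MRS = (y−3)/(x−3).
At (26, 12): MRS = 9/23.
That is, one extra unit of x is worth 9/23 units of y at the margin.

MRS = 9/23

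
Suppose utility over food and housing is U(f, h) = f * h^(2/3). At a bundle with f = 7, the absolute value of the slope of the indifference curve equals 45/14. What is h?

h = 15

MU_f = h^(2/3) and MU_h = 2/3·f·h^(-1/3).
MRS = MU_f/MU_h = (1.5)·h/f.
Substitute f = 7: MRS = h/(14/3). Setting h/(14/3) = 45/14 gives h = (45/14)·(14/3) = 15.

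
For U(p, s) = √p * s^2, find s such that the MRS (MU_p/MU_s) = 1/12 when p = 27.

s = 9

MU_p = 0.5·p^(-0.5)·s^2 and MU_s = 2·√p·s.
MRS = MU_p/MU_s = (0.25)·s/p.
Substitute p = 27: MRS = s/108. Setting s/108 = 1/12 gives s = (1/12)·108 = 9.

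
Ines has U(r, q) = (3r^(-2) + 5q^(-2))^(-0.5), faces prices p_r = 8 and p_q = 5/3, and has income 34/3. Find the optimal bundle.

For CES with ρ = -2, MRS = (3/5)·(q/r)^3.
Tangency: set MRS = p_r/p_q = 8/(5/3) = 4.8.
So (q/r)^3 = 8; taking the cube root, q/r = 2, i.e. q = 2·r.
Substitute into the budget 8·r + (5/3)·q = 34/3: (34/3)·r = 34/3, so r* = 1 and q* = 2·1 = 2.

r* = 1, q* = 2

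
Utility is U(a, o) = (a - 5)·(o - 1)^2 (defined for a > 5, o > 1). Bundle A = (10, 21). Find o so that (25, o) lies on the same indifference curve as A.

U(10, 21) = 2000.
Set U(25, o) = 2000 and solve.
With a = 25: (25 − 5) = 20, so (o − 1)^2 = 2000/20 = 100.
Taking the square root (with o > 1): o − 1 = 10, so o = 11.
Check: U(25, 11) = 2000.

o = 11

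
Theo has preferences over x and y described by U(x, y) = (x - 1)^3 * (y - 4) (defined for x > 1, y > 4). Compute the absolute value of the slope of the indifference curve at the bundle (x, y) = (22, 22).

MRS = 18/7

MU_x = 3·(x−1)^2·(y−4), MU_y = (x−1)^3.
MRS = (3/1)·(y−4)/(x−1).
At (22, 22): MRS = 18/7.
So at (22, 22) the consumer would give up 18/7 units of y for one more unit of x.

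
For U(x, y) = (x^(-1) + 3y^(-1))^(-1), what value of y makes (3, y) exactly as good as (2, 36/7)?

y = 4

U depends on (x, y) only through S = x^(-1) + 3y^(-1), so equal utility means equal S. At (2, 36/7): S = 13/12.
With x = 3: 3^(-1) = 1/3, so 3y^(-1) = 13/12 − 1/3 = 0.75, i.e. y^(-1) = 0.25.
Hence y = 1/0.25 = 4.
Check: U(3, 4) = 0.9231.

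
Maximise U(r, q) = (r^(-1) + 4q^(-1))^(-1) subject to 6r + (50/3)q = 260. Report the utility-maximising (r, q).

For CES with ρ = -1, MRS = (1/4)·(q/r)^2.
Tangency: set MRS = p_r/p_q = 6/(50/3) = 9/25.
So (q/r)^2 = 36/25; taking the square root, q/r = 1.2, i.e. q = 1.2·r.
Substitute into the budget 6·r + (50/3)·q = 260: 26·r = 260, so r* = 10 and q* = 1.2·10 = 12.

r* = 10, q* = 12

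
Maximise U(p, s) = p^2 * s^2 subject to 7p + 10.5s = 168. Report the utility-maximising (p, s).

p* = 12, s* = 8

MU_p = 2·p·s^2 and MU_s = 2·p^2·s.
MRS = MU_p/MU_s = s/p.
Tangency: set MRS = p_p/p_s = 7/10.5 = 2/3.
So s/p = 2/3, i.e. s = (2/3)·p.
Substitute into the budget 7·p + 10.5·s = 168: 14·p = 168, so p* = 12.
Then s* = (2/3)·12 = 8.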